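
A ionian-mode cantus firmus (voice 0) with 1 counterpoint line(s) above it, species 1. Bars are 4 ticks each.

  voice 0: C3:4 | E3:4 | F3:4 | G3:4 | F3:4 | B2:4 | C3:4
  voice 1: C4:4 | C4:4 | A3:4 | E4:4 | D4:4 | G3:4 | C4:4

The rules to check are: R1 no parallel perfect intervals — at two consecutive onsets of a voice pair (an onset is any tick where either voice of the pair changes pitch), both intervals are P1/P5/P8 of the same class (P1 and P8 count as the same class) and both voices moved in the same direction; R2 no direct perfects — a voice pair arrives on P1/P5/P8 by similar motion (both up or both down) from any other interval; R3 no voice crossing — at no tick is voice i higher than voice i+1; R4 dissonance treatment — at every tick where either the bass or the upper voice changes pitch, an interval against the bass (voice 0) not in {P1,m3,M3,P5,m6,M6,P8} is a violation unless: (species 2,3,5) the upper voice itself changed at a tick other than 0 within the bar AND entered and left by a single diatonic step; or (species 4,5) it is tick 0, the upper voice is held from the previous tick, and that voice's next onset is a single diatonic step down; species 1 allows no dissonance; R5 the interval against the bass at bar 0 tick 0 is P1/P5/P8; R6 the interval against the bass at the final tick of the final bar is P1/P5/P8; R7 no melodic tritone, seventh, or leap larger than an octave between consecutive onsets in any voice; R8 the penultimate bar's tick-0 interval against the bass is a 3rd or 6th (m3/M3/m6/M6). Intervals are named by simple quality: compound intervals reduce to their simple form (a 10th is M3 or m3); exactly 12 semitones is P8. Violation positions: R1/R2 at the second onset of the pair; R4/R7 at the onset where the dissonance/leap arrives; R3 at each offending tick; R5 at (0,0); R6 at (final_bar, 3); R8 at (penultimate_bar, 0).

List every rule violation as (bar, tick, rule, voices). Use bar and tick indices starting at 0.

(5, 0, R7, (0,))
(6, 0, R2, (0, 1))

bar 0: v0=C3 v1=C4 downbeat P8
bar 1: v0=E3 v1=C4 downbeat m6
bar 2: v0=F3 v1=A3 downbeat M3
bar 3: v0=G3 v1=E4 downbeat M6
bar 4: v0=F3 v1=D4 downbeat M6
bar 5: v0=B2 v1=G3 downbeat m6
bar 6: v0=C3 v1=C4 downbeat P8
  -> R7 @ bar 5 tick 0 v(0,): F3->B2 leap 6st
  -> R2 @ bar 6 tick 0 v(0, 1): B2/G3 m6 -> C3/C4 P8 similar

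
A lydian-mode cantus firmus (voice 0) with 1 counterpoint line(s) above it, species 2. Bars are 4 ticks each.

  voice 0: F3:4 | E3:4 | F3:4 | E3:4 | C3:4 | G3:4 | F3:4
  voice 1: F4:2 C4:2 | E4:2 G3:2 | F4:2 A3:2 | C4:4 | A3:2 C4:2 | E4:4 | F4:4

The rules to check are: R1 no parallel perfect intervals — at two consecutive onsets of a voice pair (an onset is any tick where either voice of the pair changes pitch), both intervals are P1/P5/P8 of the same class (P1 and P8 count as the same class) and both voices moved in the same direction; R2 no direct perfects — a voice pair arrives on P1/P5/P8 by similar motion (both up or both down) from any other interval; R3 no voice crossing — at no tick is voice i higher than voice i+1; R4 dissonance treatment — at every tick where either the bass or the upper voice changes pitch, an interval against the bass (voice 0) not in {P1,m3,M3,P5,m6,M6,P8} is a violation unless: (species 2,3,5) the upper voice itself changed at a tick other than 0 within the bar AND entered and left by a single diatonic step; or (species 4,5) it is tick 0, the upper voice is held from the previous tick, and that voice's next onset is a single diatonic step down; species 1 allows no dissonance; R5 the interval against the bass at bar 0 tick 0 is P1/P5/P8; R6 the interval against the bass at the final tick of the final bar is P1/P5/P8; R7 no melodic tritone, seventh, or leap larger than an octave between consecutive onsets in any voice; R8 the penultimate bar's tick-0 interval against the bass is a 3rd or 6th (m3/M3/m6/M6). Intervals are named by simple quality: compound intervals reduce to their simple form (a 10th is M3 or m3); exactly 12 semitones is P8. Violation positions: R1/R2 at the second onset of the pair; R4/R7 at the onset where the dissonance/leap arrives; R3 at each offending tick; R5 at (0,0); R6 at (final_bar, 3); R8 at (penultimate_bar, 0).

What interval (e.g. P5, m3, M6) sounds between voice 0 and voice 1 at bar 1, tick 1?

P8

voice 0=E3 voice 1=E4 -> P8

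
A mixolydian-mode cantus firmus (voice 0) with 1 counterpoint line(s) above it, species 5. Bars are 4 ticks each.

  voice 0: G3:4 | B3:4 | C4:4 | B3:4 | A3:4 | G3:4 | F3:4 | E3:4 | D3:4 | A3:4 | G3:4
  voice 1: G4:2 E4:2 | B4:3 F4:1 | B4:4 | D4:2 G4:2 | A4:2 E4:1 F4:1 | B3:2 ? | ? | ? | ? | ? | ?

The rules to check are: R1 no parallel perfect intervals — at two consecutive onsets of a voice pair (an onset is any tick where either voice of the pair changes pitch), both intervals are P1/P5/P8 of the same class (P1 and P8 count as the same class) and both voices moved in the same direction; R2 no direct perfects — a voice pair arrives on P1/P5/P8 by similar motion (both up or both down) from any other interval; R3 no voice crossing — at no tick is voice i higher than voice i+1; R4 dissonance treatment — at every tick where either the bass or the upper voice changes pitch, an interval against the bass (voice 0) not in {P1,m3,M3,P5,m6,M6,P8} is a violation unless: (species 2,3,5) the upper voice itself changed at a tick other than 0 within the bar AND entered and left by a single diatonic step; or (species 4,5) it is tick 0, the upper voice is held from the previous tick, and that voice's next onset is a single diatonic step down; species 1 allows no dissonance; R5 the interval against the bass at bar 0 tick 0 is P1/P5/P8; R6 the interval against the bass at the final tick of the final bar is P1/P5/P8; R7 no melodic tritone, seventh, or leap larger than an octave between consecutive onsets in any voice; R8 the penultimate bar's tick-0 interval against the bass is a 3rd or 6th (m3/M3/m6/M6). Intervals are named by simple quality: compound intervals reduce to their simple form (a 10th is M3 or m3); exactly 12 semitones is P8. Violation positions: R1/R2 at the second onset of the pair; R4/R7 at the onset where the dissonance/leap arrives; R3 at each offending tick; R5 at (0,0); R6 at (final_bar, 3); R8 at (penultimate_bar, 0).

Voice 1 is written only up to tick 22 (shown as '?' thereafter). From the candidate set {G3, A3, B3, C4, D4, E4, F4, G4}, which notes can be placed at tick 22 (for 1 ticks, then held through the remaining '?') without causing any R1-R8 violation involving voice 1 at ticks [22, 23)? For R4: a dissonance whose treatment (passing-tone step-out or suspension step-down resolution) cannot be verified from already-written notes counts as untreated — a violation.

G3: legal
A3: violates R4
B3: legal
C4: violates R4
D4: legal
E4: legal
F4: violates R4,R7
G4: legal

{B3, D4, E4, G3, G4}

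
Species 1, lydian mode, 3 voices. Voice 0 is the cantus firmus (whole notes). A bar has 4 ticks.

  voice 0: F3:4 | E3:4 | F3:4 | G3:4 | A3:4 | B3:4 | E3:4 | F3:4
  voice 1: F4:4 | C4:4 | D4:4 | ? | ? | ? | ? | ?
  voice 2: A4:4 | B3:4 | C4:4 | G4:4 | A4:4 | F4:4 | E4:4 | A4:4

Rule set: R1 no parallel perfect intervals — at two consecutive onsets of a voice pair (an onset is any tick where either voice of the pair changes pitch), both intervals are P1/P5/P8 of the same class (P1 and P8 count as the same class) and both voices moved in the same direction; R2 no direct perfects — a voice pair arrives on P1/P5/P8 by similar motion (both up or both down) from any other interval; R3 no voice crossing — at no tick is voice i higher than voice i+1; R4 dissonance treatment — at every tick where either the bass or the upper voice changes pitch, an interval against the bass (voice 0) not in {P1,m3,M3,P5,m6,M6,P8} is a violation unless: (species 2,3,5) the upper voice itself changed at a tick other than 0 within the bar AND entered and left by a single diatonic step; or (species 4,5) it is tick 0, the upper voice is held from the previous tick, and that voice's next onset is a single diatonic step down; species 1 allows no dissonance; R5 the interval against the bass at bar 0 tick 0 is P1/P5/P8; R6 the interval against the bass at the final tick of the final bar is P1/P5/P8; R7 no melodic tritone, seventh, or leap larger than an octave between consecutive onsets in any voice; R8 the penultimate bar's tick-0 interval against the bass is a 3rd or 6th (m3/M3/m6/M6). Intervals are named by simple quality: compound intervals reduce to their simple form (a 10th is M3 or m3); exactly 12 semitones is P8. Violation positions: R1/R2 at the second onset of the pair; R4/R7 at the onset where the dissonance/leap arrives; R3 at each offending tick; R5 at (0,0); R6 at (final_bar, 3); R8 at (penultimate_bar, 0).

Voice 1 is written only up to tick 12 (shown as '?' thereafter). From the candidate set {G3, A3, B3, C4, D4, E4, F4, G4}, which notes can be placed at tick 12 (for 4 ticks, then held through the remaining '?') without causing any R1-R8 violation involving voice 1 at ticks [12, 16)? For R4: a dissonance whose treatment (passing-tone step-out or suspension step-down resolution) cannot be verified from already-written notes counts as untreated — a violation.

{B3, D4, E4, G3}

G3: legal
A3: violates R4
B3: legal
C4: violates R4
D4: legal
E4: legal
F4: violates R4
G4: violates R2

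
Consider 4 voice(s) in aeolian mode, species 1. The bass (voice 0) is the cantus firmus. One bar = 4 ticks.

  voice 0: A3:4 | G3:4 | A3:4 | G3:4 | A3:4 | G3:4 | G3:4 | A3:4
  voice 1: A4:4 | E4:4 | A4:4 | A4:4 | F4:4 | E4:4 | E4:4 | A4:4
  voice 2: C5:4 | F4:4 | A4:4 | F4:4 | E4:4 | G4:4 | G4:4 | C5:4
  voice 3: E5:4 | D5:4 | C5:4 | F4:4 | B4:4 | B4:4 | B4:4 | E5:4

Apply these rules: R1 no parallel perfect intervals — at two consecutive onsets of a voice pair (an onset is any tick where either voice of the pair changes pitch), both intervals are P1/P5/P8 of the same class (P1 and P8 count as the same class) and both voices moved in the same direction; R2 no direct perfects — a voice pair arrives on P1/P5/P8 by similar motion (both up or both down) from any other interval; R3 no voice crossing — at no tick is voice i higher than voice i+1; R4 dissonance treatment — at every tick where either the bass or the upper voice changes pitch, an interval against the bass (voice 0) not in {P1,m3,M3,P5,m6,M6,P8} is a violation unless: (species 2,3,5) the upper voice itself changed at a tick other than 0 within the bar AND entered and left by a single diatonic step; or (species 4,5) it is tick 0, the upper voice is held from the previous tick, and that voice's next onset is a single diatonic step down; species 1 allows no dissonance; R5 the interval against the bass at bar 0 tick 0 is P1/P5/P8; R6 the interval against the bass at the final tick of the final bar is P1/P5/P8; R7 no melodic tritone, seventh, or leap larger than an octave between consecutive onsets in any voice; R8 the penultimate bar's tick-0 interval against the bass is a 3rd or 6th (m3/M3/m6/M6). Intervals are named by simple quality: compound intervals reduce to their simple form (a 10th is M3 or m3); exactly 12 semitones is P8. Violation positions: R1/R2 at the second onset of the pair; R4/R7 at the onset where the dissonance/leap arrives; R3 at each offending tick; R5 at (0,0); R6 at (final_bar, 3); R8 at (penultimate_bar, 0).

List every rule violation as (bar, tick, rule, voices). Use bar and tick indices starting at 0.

bar 0: v0=A3 v1=A4 v2=C5 v3=E5 downbeat P5
bar 1: v0=G3 v1=E4 v2=F4 v3=D5 downbeat P5
bar 2: v0=A3 v1=A4 v2=A4 v3=C5 downbeat m3
bar 3: v0=G3 v1=A4 v2=F4 v3=F4 downbeat m7
bar 4: v0=A3 v1=F4 v2=E4 v3=B4 downbeat M2
bar 5: v0=G3 v1=E4 v2=G4 v3=B4 downbeat M3
bar 6: v0=G3 v1=E4 v2=G4 v3=B4 downbeat M3
bar 7: v0=A3 v1=A4 v2=C5 v3=E5 downbeat P5
  -> R5 @ bar 0 tick 0 v(0, 2): opens on m3
  -> R1 @ bar 1 tick 0 v(0, 3): A3/E5 P5 -> G3/D5 P5 similar
  -> R4 @ bar 1 tick 0 v(0, 2): G3/F4 m7 untreated
  -> R2 @ bar 2 tick 0 v(0, 1): G3/E4 M6 -> A3/A4 P8 similar
  -> R2 @ bar 2 tick 0 v(0, 2): G3/F4 m7 -> A3/A4 P8 similar
  -> R2 @ bar 2 tick 0 v(1, 2): E4/F4 m2 -> A4/A4 P1 similar
  -> R2 @ bar 3 tick 0 v(2, 3): A4/C5 m3 -> F4/F4 P1 similar
  -> R3 @ bar 3 tick 0 v(1, 2): A4 above F4
  -> R4 @ bar 3 tick 0 v(0, 1): G3/A4 M2 untreated
  -> R4 @ bar 3 tick 0 v(0, 2): G3/F4 m7 untreated
  -> R4 @ bar 3 tick 0 v(0, 3): G3/F4 m7 untreated
  -> R3 @ bar 3 tick 1 v(1, 2): A4 above F4
  -> R3 @ bar 3 tick 2 v(1, 2): A4 above F4
  -> R3 @ bar 3 tick 3 v(1, 2): A4 above F4
  -> R3 @ bar 4 tick 0 v(1, 2): F4 above E4
  -> R4 @ bar 4 tick 0 v(0, 3): A3/B4 M2 untreated
  -> R7 @ bar 4 tick 0 v(3,): F4->B4 leap 6st
  -> R3 @ bar 4 tick 1 v(1, 2): F4 above E4
  -> R3 @ bar 4 tick 2 v(1, 2): F4 above E4
  -> R3 @ bar 4 tick 3 v(1, 2): F4 above E4
  -> R8 @ bar 6 tick 0 v(0, 2): penult P8 not 3rd/6th
  -> R1 @ bar 7 tick 0 v(1, 3): E4/B4 P5 -> A4/E5 P5 similar
  -> R2 @ bar 7 tick 0 v(0, 1): G3/E4 M6 -> A3/A4 P8 similar
  -> R2 @ bar 7 tick 0 v(0, 3): G3/B4 M3 -> A3/E5 P5 similar
  -> R6 @ bar 7 tick 3 v(0, 2): closes on m3

(0, 0, R5, (0, 2))
(1, 0, R1, (0, 3))
(1, 0, R4, (0, 2))
(2, 0, R2, (0, 1))
(2, 0, R2, (0, 2))
(2, 0, R2, (1, 2))
(3, 0, R2, (2, 3))
(3, 0, R3, (1, 2))
(3, 0, R4, (0, 1))
(3, 0, R4, (0, 2))
(3, 0, R4, (0, 3))
(3, 1, R3, (1, 2))
(3, 2, R3, (1, 2))
(3, 3, R3, (1, 2))
(4, 0, R3, (1, 2))
(4, 0, R4, (0, 3))
(4, 0, R7, (3,))
(4, 1, R3, (1, 2))
(4, 2, R3, (1, 2))
(4, 3, R3, (1, 2))
(6, 0, R8, (0, 2))
(7, 0, R1, (1, 3))
(7, 0, R2, (0, 1))
(7, 0, R2, (0, 3))
(7, 3, R6, (0, 2))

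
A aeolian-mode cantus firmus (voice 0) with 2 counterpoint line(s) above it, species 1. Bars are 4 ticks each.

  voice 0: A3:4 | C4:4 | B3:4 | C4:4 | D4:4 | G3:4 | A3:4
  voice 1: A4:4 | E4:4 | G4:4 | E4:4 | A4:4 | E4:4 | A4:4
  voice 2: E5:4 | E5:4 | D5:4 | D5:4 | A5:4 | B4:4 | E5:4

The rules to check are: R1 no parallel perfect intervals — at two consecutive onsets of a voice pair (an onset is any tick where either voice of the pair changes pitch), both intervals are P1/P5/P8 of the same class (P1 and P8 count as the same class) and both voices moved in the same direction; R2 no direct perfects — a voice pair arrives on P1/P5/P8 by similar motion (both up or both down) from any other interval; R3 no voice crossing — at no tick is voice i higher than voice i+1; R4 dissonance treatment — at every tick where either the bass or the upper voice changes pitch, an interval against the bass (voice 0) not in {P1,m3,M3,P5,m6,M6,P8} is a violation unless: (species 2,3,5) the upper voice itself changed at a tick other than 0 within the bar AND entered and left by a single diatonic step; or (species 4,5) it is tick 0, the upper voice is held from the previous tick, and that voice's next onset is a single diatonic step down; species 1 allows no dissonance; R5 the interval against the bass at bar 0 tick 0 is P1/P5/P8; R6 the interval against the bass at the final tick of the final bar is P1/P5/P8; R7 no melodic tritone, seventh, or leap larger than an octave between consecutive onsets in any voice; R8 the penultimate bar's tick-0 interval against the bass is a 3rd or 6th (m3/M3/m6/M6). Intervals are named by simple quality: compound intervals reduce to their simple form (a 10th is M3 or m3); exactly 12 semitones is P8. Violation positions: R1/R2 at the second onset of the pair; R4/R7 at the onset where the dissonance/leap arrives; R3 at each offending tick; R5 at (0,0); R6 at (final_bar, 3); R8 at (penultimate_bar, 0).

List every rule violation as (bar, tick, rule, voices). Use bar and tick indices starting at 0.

bar 0: v0=A3 v1=A4 v2=E5 downbeat P5
bar 1: v0=C4 v1=E4 v2=E5 downbeat M3
bar 2: v0=B3 v1=G4 v2=D5 downbeat m3
bar 3: v0=C4 v1=E4 v2=D5 downbeat M2
bar 4: v0=D4 v1=A4 v2=A5 downbeat P5
bar 5: v0=G3 v1=E4 v2=B4 downbeat M3
bar 6: v0=A3 v1=A4 v2=E5 downbeat P5
  -> R4 @ bar 3 tick 0 v(0, 2): C4/D5 M2 untreated
  -> R2 @ bar 4 tick 0 v(0, 1): C4/E4 M3 -> D4/A4 P5 similar
  -> R2 @ bar 4 tick 0 v(0, 2): C4/D5 M2 -> D4/A5 P5 similar
  -> R2 @ bar 4 tick 0 v(1, 2): E4/D5 m7 -> A4/A5 P8 similar
  -> R2 @ bar 5 tick 0 v(1, 2): A4/A5 P8 -> E4/B4 P5 similar
  -> R7 @ bar 5 tick 0 v(2,): A5->B4 leap 10st
  -> R1 @ bar 6 tick 0 v(1, 2): E4/B4 P5 -> A4/E5 P5 similar
  -> R2 @ bar 6 tick 0 v(0, 1): G3/E4 M6 -> A3/A4 P8 similar
  -> R2 @ bar 6 tick 0 v(0, 2): G3/B4 M3 -> A3/E5 P5 similar

(3, 0, R4, (0, 2))
(4, 0, R2, (0, 1))
(4, 0, R2, (0, 2))
(4, 0, R2, (1, 2))
(5, 0, R2, (1, 2))
(5, 0, R7, (2,))
(6, 0, R1, (1, 2))
(6, 0, R2, (0, 1))
(6, 0, R2, (0, 2))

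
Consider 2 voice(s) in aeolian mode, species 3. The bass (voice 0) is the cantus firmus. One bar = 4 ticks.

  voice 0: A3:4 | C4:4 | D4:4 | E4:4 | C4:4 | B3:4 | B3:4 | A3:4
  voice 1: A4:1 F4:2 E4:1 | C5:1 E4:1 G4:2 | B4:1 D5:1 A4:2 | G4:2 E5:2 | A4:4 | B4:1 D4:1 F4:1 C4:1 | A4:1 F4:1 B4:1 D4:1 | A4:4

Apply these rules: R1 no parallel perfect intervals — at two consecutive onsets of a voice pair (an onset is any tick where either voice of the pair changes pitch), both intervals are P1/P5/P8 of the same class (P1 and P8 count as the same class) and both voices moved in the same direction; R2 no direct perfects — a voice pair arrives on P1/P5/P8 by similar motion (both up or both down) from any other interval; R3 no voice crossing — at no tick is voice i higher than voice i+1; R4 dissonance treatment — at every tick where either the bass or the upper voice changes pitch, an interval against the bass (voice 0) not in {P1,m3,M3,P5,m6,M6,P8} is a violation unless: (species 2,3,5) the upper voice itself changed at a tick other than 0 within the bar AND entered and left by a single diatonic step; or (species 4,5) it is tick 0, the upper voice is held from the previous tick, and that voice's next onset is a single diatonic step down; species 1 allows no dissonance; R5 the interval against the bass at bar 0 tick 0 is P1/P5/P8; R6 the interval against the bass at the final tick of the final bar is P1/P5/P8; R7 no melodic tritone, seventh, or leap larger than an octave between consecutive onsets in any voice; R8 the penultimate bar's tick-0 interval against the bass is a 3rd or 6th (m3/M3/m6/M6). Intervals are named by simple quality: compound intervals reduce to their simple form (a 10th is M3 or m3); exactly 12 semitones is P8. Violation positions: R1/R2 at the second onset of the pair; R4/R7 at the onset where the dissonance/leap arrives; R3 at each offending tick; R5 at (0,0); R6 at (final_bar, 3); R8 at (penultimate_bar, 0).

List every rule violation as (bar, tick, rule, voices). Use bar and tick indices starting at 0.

(1, 0, R2, (0, 1))
(5, 2, R4, (0, 1))
(5, 3, R4, (0, 1))
(6, 0, R4, (0, 1))
(6, 0, R8, (0, 1))
(6, 1, R4, (0, 1))
(6, 2, R7, (1,))

bar 0: v0=A3 v1=A4 downbeat P8
bar 1: v0=C4 v1=C5 downbeat P8
bar 2: v0=D4 v1=B4 downbeat M6
bar 3: v0=E4 v1=G4 downbeat m3
bar 4: v0=C4 v1=A4 downbeat M6
bar 5: v0=B3 v1=B4 downbeat P8
bar 6: v0=B3 v1=A4 downbeat m7
bar 7: v0=A3 v1=A4 downbeat P8
  -> R2 @ bar 1 tick 0 v(0, 1): A3/E4 P5 -> C4/C5 P8 similar
  -> R4 @ bar 5 tick 2 v(0, 1): B3/F4 TT untreated
  -> R4 @ bar 5 tick 3 v(0, 1): B3/C4 m2 untreated
  -> R4 @ bar 6 tick 0 v(0, 1): B3/A4 m7 untreated
  -> R8 @ bar 6 tick 0 v(0, 1): penult m7 not 3rd/6th
  -> R4 @ bar 6 tick 1 v(0, 1): B3/F4 TT untreated
  -> R7 @ bar 6 tick 2 v(1,): F4->B4 leap 6st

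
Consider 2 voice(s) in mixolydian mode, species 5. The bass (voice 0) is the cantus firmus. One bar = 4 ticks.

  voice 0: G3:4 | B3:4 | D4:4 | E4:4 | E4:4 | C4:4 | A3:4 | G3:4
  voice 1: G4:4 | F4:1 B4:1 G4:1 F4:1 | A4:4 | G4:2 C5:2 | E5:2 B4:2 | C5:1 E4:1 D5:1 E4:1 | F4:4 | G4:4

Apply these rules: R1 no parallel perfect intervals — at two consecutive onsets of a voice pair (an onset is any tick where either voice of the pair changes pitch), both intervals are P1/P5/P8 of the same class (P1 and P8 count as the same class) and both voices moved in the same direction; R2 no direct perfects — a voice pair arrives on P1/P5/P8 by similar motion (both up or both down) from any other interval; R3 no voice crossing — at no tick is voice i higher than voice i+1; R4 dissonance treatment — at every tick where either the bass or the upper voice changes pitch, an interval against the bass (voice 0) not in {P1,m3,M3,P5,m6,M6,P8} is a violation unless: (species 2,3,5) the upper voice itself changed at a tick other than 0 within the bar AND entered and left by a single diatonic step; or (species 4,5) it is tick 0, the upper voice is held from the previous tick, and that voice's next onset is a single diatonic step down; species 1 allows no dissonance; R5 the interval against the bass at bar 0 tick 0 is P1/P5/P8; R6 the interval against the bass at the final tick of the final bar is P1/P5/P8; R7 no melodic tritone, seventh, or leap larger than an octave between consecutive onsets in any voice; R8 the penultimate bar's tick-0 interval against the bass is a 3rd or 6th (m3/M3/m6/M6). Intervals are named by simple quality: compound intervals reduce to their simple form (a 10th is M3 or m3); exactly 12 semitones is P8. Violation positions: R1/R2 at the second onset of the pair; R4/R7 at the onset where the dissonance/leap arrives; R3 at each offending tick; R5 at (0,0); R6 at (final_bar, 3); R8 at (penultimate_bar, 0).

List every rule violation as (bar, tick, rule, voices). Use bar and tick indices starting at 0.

bar 0: v0=G3 v1=G4 downbeat P8
bar 1: v0=B3 v1=F4 downbeat TT
bar 2: v0=D4 v1=A4 downbeat P5
bar 3: v0=E4 v1=G4 downbeat m3
bar 4: v0=E4 v1=E5 downbeat P8
bar 5: v0=C4 v1=C5 downbeat P8
bar 6: v0=A3 v1=F4 downbeat m6
bar 7: v0=G3 v1=G4 downbeat P8
  -> R4 @ bar 1 tick 0 v(0, 1): B3/F4 TT untreated
  -> R7 @ bar 1 tick 1 v(1,): F4->B4 leap 6st
  -> R4 @ bar 1 tick 3 v(0, 1): B3/F4 TT untreated
  -> R2 @ bar 2 tick 0 v(0, 1): B3/F4 TT -> D4/A4 P5 similar
  -> R4 @ bar 5 tick 2 v(0, 1): C4/D5 M2 untreated
  -> R7 @ bar 5 tick 2 v(1,): E4->D5 leap 10st
  -> R7 @ bar 5 tick 3 v(1,): D5->E4 leap 10st

(1, 0, R4, (0, 1))
(1, 1, R7, (1,))
(1, 3, R4, (0, 1))
(2, 0, R2, (0, 1))
(5, 2, R4, (0, 1))
(5, 2, R7, (1,))
(5, 3, R7, (1,))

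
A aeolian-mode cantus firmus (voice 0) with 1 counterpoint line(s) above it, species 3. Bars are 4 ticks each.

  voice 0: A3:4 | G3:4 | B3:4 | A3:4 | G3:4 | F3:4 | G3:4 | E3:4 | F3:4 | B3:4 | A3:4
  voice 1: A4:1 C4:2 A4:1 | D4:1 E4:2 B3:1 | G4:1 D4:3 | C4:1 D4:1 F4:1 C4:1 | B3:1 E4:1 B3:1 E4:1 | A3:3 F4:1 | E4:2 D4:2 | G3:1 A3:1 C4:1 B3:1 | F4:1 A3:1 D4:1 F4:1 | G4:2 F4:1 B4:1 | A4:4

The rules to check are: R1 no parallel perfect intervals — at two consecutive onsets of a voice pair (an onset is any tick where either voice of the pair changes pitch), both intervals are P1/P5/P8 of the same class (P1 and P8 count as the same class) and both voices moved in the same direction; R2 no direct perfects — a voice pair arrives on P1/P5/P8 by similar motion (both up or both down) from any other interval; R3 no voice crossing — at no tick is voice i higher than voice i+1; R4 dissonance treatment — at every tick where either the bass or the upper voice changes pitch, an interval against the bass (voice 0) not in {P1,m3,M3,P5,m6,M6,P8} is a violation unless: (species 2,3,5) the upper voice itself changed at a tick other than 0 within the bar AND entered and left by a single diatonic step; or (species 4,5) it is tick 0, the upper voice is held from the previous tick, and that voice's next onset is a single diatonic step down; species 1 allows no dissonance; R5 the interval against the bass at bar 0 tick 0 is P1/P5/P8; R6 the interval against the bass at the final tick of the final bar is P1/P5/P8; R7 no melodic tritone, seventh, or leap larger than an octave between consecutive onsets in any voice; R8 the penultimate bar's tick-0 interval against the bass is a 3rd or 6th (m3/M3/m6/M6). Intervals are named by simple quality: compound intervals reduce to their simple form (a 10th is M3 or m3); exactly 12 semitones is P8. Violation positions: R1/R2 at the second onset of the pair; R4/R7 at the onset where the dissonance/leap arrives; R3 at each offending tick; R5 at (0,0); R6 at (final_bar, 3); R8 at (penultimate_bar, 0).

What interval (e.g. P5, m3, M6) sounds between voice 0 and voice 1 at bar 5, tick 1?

voice 0=F3 voice 1=A3 -> M3

M3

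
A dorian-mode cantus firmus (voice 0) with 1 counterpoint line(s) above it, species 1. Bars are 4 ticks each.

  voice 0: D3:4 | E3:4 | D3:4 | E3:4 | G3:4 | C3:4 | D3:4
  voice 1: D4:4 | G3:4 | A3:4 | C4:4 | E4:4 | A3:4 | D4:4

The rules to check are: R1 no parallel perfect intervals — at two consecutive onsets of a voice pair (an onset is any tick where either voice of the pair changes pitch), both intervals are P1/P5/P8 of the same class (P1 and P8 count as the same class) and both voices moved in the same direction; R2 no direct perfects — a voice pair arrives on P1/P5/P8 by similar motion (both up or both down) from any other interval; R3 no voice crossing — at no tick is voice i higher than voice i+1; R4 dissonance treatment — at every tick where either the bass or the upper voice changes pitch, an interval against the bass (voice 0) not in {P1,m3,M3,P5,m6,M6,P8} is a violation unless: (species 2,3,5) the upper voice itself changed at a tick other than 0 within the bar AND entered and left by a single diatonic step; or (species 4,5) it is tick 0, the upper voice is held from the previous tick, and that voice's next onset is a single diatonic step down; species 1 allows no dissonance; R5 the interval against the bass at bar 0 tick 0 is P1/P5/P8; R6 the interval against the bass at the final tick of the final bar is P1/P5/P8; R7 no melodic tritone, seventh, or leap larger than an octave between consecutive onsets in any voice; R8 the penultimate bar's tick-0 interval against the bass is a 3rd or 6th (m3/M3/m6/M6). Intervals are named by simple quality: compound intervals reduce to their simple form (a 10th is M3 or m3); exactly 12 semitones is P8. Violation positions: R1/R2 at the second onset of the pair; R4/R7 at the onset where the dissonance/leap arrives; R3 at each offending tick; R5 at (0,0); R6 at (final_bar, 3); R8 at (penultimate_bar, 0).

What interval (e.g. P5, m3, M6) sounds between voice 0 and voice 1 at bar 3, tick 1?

m6

voice 0=E3 voice 1=C4 -> m6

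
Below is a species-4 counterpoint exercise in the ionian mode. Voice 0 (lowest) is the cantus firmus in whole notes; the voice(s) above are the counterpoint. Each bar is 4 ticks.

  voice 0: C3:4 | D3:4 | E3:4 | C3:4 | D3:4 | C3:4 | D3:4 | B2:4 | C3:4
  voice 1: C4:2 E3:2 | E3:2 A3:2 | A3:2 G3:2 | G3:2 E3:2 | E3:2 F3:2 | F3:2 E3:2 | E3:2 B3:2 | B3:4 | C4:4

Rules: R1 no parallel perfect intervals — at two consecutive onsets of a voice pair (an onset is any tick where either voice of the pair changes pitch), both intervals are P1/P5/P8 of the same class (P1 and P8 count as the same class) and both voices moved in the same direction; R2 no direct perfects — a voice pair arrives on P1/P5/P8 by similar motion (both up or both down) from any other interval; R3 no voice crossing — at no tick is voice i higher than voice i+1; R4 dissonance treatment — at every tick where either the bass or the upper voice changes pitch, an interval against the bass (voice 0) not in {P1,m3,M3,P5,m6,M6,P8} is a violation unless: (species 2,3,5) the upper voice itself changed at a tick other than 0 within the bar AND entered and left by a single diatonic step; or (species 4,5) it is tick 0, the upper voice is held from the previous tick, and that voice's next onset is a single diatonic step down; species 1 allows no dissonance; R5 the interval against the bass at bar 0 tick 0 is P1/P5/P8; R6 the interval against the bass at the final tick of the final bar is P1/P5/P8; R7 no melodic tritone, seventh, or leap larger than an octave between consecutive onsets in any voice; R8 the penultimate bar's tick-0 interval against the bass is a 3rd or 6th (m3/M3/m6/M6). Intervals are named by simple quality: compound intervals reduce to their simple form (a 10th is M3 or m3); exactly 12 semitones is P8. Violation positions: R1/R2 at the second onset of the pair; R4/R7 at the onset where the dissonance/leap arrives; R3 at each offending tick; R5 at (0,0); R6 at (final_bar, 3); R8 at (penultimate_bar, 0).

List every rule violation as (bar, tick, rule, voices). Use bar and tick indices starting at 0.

bar 0: v0=C3 v1=C4 downbeat P8
bar 1: v0=D3 v1=E3 downbeat M2
bar 2: v0=E3 v1=A3 downbeat P4
bar 3: v0=C3 v1=G3 downbeat P5
bar 4: v0=D3 v1=E3 downbeat M2
bar 5: v0=C3 v1=F3 downbeat P4
bar 6: v0=D3 v1=E3 downbeat M2
bar 7: v0=B2 v1=B3 downbeat P8
bar 8: v0=C3 v1=C4 downbeat P8
  -> R4 @ bar 1 tick 0 v(0, 1): D3/E3 M2 untreated
  -> R4 @ bar 4 tick 0 v(0, 1): D3/E3 M2 untreated
  -> R4 @ bar 6 tick 0 v(0, 1): D3/E3 M2 untreated
  -> R8 @ bar 7 tick 0 v(0, 1): penult P8 not 3rd/6th
  -> R1 @ bar 8 tick 0 v(0, 1): B2/B3 P8 -> C3/C4 P8 similar

(1, 0, R4, (0, 1))
(4, 0, R4, (0, 1))
(6, 0, R4, (0, 1))
(7, 0, R8, (0, 1))
(8, 0, R1, (0, 1))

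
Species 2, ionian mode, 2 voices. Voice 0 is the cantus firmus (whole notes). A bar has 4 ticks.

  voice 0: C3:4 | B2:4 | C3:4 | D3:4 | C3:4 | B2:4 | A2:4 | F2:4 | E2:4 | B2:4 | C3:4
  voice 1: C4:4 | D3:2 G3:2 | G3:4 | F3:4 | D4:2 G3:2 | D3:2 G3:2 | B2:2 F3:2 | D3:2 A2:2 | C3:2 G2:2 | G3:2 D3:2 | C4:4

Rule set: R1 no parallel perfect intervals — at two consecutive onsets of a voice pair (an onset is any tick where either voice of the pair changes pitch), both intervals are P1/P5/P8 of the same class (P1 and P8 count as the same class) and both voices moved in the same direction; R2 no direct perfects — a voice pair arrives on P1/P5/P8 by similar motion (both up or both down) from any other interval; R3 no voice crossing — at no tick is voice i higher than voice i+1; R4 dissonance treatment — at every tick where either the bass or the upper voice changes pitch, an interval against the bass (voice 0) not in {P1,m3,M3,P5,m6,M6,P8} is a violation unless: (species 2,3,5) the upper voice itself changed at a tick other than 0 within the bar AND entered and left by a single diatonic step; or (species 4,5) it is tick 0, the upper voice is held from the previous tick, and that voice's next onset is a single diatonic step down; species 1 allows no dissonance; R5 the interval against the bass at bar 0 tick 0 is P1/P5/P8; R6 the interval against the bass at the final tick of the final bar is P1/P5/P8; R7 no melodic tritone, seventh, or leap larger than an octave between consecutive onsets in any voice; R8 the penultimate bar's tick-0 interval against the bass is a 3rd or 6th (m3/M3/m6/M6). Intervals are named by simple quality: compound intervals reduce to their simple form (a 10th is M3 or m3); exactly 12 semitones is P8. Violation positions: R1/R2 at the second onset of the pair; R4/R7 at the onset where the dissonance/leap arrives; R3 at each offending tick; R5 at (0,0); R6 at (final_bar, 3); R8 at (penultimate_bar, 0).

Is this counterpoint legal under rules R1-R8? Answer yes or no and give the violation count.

No (6 violations)

bar 0: v0=C3 v1=C4 (P8)
bar 1: v0=B2 v1=D3 (m3)
bar 2: v0=C3 v1=G3 (P5)
bar 3: v0=D3 v1=F3 (m3)
bar 4: v0=C3 v1=D4 (M2)
bar 5: v0=B2 v1=D3 (m3)
bar 6: v0=A2 v1=B2 (M2)
bar 7: v0=F2 v1=D3 (M6)
bar 8: v0=E2 v1=C3 (m6)
bar 9: v0=B2 v1=G3 (m6)
bar 10: v0=C3 v1=C4 (P8)
  R7 @ bar1.0: C4->D3 leap 10st
  R4 @ bar4.0: C3/D4 M2 untreated
  R4 @ bar6.0: A2/B2 M2 untreated
  R7 @ bar6.2: B2->F3 leap 6st
  R2 @ bar10.0: B2/D3 m3 -> C3/C4 P8 similar
  R7 @ bar10.0: D3->C4 leap 10st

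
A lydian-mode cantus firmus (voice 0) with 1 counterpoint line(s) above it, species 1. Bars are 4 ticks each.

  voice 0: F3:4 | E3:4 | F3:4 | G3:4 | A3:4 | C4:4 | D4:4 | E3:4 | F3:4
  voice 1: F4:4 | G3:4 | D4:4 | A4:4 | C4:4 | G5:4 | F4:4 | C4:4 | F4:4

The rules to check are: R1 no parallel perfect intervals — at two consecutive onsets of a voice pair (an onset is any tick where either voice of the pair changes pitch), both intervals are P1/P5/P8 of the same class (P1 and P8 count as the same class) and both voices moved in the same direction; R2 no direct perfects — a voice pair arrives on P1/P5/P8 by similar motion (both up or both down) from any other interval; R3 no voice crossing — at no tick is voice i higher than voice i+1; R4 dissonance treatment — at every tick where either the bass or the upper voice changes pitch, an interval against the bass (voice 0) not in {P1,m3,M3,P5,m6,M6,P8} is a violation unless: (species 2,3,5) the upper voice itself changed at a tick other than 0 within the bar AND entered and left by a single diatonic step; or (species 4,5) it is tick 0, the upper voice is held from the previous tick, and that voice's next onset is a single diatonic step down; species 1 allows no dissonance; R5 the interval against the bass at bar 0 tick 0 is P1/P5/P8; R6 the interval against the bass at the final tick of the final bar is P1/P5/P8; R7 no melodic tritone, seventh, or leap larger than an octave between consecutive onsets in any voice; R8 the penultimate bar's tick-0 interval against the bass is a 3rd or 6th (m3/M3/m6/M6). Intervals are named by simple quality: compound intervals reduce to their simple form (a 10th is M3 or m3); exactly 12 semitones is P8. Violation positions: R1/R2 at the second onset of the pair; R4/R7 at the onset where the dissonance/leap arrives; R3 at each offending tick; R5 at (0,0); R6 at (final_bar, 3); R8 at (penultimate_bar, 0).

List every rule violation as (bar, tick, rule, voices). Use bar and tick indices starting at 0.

(1, 0, R7, (1,))
(3, 0, R4, (0, 1))
(5, 0, R2, (0, 1))
(5, 0, R7, (1,))
(6, 0, R7, (1,))
(7, 0, R7, (0,))
(8, 0, R2, (0, 1))

bar 0: v0=F3 v1=F4 downbeat P8
bar 1: v0=E3 v1=G3 downbeat m3
bar 2: v0=F3 v1=D4 downbeat M6
bar 3: v0=G3 v1=A4 downbeat M2
bar 4: v0=A3 v1=C4 downbeat m3
bar 5: v0=C4 v1=G5 downbeat P5
bar 6: v0=D4 v1=F4 downbeat m3
bar 7: v0=E3 v1=C4 downbeat m6
bar 8: v0=F3 v1=F4 downbeat P8
  -> R7 @ bar 1 tick 0 v(1,): F4->G3 leap 10st
  -> R4 @ bar 3 tick 0 v(0, 1): G3/A4 M2 untreated
  -> R2 @ bar 5 tick 0 v(0, 1): A3/C4 m3 -> C4/G5 P5 similar
  -> R7 @ bar 5 tick 0 v(1,): C4->G5 leap 19st
  -> R7 @ bar 6 tick 0 v(1,): G5->F4 leap 14st
  -> R7 @ bar 7 tick 0 v(0,): D4->E3 leap 10st
  -> R2 @ bar 8 tick 0 v(0, 1): E3/C4 m6 -> F3/F4 P8 similar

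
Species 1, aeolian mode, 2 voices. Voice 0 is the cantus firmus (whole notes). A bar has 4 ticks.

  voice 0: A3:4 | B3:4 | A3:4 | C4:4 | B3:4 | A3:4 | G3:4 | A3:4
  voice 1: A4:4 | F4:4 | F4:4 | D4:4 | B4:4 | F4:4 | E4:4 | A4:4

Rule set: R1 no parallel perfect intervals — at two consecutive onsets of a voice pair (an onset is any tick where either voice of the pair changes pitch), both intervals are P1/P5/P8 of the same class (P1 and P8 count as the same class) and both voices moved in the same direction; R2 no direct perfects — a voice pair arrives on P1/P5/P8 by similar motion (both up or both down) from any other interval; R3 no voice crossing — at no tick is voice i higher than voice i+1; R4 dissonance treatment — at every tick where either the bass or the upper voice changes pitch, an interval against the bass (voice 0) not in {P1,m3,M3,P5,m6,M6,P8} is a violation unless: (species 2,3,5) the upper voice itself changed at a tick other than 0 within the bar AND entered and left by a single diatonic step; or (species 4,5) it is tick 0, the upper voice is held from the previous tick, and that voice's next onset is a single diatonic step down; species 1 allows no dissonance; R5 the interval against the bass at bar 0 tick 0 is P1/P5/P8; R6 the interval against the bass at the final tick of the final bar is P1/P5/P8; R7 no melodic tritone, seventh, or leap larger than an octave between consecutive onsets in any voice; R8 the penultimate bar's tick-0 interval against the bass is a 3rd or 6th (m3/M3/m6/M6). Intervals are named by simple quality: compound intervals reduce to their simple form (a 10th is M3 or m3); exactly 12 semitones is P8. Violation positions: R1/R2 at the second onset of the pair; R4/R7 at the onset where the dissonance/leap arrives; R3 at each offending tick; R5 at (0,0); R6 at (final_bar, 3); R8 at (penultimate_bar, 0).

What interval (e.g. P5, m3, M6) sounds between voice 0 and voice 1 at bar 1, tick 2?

voice 0=B3 voice 1=F4 -> TT

TT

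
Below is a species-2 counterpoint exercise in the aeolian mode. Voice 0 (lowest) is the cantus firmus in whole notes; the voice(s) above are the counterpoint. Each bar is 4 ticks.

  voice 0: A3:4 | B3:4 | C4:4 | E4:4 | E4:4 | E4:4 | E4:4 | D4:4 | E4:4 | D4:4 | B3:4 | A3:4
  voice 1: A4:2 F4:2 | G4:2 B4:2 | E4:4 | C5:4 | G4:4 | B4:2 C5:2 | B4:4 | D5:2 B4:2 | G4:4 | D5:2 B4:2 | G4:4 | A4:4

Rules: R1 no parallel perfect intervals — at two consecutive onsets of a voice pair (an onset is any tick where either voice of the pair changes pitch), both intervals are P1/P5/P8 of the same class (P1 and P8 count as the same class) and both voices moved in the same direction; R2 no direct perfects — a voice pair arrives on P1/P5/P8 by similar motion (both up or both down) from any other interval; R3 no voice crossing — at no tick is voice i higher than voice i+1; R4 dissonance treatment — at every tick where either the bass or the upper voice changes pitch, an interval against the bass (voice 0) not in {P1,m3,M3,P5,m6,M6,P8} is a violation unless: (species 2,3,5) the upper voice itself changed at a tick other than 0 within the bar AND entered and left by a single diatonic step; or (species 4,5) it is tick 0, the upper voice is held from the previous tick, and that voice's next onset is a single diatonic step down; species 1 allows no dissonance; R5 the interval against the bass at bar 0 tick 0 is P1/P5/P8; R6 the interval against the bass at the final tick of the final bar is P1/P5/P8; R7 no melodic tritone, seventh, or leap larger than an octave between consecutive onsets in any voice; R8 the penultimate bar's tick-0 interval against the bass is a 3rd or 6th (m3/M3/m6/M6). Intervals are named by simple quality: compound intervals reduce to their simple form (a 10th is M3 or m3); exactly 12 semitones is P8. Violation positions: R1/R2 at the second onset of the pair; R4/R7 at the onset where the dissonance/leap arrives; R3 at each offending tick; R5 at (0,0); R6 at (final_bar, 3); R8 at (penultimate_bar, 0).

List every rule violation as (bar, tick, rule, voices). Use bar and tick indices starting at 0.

bar 0: v0=A3 v1=A4 downbeat P8
bar 1: v0=B3 v1=G4 downbeat m6
bar 2: v0=C4 v1=E4 downbeat M3
bar 3: v0=E4 v1=C5 downbeat m6
bar 4: v0=E4 v1=G4 downbeat m3
bar 5: v0=E4 v1=B4 downbeat P5
bar 6: v0=E4 v1=B4 downbeat P5
bar 7: v0=D4 v1=D5 downbeat P8
bar 8: v0=E4 v1=G4 downbeat m3
bar 9: v0=D4 v1=D5 downbeat P8
bar 10: v0=B3 v1=G4 downbeat m6
bar 11: v0=A3 v1=A4 downbeat P8

No violations across 12 bars (A3..A3 vs A4..A4).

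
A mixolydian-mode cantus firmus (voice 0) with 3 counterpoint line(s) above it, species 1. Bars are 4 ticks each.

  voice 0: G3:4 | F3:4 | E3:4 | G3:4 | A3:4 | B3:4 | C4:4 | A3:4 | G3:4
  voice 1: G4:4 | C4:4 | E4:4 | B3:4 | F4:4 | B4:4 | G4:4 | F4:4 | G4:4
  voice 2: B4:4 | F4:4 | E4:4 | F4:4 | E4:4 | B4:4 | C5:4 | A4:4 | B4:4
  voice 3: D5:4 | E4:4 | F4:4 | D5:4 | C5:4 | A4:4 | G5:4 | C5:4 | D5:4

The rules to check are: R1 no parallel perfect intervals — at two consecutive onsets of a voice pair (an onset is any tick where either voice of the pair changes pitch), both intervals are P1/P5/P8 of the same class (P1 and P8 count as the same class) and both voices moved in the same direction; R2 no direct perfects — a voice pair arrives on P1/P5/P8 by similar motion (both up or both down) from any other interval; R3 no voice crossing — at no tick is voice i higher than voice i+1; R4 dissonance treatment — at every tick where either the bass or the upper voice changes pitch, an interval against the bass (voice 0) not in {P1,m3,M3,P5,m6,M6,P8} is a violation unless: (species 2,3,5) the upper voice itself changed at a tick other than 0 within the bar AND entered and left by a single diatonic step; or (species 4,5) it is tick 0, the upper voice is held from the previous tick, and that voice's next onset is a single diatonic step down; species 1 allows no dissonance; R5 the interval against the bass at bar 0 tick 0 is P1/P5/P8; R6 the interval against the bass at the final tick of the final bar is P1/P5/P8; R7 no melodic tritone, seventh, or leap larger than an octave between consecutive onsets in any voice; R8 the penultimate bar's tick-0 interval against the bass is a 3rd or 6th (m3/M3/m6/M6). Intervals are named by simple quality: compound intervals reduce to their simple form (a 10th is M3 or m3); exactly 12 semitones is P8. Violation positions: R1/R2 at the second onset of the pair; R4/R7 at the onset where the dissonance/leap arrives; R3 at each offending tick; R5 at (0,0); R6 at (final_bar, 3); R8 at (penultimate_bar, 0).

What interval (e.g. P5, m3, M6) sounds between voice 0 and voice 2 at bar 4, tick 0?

voice 0=A3 voice 2=E4 -> P5

P5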